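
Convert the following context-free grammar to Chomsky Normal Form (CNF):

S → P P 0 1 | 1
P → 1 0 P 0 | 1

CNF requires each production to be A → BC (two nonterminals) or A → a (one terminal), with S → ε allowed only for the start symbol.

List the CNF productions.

T0 → 0; T1 → 1; S → 1; P → 1; S → P X0; X0 → P X1; X1 → T0 T1; P → T1 X2; X2 → T0 X3; X3 → P T0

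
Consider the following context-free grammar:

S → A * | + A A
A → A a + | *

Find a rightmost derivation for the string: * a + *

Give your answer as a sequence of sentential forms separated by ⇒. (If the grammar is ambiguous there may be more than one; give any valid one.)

S ⇒ A * ⇒ A a + * ⇒ * a + *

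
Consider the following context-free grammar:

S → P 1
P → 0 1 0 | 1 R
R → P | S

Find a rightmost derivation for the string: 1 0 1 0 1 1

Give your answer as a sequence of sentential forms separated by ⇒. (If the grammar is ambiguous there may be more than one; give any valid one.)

S ⇒ P 1 ⇒ 1 R 1 ⇒ 1 S 1 ⇒ 1 P 1 1 ⇒ 1 0 1 0 1 1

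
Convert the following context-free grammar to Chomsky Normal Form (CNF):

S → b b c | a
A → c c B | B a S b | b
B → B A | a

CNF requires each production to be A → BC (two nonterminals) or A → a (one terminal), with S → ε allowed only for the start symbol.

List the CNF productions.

TB → b; TC → c; S → a; TA → a; A → b; B → a; S → TB X0; X0 → TB TC; A → TC X1; X1 → TC B; A → B X2; X2 → TA X3; X3 → S TB; B → B A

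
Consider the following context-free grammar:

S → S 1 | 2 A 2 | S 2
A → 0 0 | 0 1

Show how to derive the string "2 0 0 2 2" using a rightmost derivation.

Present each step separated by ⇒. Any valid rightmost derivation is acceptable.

S ⇒ S 2 ⇒ 2 A 2 2 ⇒ 2 0 0 2 2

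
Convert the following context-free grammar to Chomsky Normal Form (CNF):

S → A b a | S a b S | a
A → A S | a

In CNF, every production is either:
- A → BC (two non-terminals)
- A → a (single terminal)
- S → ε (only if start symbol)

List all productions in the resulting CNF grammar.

TB → b; TA → a; S → a; A → a; S → A X0; X0 → TB TA; S → S X1; X1 → TA X2; X2 → TB S; A → A S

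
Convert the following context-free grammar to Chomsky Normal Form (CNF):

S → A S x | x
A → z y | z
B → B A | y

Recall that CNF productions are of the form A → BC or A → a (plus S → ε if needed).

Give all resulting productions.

TX → x; S → x; TZ → z; TY → y; A → z; B → y; S → A X0; X0 → S TX; A → TZ TY; B → B A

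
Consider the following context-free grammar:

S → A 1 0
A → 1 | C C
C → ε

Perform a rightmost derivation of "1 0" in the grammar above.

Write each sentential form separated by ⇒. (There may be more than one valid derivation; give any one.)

S ⇒ A 1 0 ⇒ C C 1 0 ⇒ C 1 0 ⇒ 1 0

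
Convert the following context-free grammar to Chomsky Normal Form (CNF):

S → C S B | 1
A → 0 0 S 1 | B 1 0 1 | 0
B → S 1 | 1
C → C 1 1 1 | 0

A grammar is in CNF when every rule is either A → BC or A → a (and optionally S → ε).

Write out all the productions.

S → 1; T0 → 0; T1 → 1; A → 0; B → 1; C → 0; S → C X0; X0 → S B; A → T0 X1; X1 → T0 X2; X2 → S T1; A → B X3; X3 → T1 X4; X4 → T0 T1; B → S T1; C → C X5; X5 → T1 X6; X6 → T1 T1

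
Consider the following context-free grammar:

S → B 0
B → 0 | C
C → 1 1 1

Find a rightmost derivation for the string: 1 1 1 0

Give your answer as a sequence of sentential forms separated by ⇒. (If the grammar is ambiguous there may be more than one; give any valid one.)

S ⇒ B 0 ⇒ C 0 ⇒ 1 1 1 0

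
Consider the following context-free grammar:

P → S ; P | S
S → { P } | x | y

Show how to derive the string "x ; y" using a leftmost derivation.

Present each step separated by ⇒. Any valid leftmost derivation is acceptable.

P ⇒ S ; P ⇒ x ; P ⇒ x ; S ⇒ x ; y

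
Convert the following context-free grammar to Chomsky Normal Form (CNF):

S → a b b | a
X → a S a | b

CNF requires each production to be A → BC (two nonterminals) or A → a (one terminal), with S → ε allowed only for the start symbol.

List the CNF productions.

TA → a; TB → b; S → a; X → b; S → TA X0; X0 → TB TB; X → TA X1; X1 → S TA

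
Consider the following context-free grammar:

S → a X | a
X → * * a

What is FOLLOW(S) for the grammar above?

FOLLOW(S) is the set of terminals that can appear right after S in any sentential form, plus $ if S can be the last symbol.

We compute FOLLOW(S) using the standard algorithm.
FOLLOW(S) starts with {$}.
FIRST(S) = {a}
FIRST(X) = {*}
FOLLOW(S) = {$}
FOLLOW(X) = {$}
Therefore, FOLLOW(S) = {$}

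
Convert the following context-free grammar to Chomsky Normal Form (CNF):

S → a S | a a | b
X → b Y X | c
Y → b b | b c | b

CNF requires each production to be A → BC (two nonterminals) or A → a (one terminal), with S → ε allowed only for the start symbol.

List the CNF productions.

TA → a; S → b; TB → b; X → c; TC → c; Y → b; S → TA S; S → TA TA; X → TB X0; X0 → Y X; Y → TB TB; Y → TB TC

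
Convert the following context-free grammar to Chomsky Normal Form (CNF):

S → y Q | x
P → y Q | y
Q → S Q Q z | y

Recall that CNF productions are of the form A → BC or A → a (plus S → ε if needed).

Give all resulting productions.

TY → y; S → x; P → y; TZ → z; Q → y; S → TY Q; P → TY Q; Q → S X0; X0 → Q X1; X1 → Q TZ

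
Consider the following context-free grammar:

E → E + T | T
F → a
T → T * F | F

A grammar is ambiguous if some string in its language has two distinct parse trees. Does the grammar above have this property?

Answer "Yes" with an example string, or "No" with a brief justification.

No - the grammar is unambiguous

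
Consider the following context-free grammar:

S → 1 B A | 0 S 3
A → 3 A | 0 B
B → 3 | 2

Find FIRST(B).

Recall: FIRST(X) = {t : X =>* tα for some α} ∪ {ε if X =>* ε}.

We compute FIRST(B) using the standard algorithm.
FIRST(A) = {0, 3}
FIRST(B) = {2, 3}
FIRST(S) = {0, 1}
Therefore, FIRST(B) = {2, 3}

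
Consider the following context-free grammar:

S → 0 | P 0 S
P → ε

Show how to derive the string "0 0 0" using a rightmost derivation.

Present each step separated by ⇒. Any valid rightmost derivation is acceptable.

S ⇒ P 0 S ⇒ P 0 P 0 S ⇒ P 0 P 0 0 ⇒ P 0 0 0 ⇒ 0 0 0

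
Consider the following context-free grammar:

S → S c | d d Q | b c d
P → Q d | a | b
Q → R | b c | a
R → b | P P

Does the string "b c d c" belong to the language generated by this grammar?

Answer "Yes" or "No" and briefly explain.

Yes - a valid derivation exists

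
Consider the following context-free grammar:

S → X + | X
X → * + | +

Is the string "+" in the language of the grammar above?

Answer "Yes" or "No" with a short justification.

Yes - a valid derivation exists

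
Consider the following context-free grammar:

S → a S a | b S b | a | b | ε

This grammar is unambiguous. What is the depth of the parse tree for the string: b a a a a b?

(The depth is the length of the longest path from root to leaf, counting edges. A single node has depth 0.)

4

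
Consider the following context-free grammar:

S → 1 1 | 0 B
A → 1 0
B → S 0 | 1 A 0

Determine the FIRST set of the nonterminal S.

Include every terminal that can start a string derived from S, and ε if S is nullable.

We compute FIRST(S) using the standard algorithm.
FIRST(A) = {1}
FIRST(B) = {0, 1}
FIRST(S) = {0, 1}
Therefore, FIRST(S) = {0, 1}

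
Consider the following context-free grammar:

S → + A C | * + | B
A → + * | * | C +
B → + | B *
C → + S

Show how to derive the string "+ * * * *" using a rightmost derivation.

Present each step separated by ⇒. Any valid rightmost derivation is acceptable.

S ⇒ B ⇒ B * ⇒ B * * ⇒ B * * * ⇒ B * * * * ⇒ + * * * *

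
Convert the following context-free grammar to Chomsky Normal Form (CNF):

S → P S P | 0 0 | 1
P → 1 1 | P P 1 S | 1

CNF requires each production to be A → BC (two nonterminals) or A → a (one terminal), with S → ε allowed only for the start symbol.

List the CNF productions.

T0 → 0; S → 1; T1 → 1; P → 1; S → P X0; X0 → S P; S → T0 T0; P → T1 T1; P → P X1; X1 → P X2; X2 → T1 S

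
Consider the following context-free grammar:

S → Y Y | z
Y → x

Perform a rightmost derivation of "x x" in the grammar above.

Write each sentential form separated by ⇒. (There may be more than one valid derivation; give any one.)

S ⇒ Y Y ⇒ Y x ⇒ x x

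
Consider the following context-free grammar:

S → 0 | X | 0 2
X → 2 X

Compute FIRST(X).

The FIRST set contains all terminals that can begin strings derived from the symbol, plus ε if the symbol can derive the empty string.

We compute FIRST(X) using the standard algorithm.
FIRST(S) = {0, 2}
FIRST(X) = {2}
Therefore, FIRST(X) = {2}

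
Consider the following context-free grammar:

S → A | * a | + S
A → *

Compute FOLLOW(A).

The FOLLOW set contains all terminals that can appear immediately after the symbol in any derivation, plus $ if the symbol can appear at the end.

We compute FOLLOW(A) using the standard algorithm.
FOLLOW(S) starts with {$}.
FIRST(A) = {*}
FIRST(S) = {*, +}
FOLLOW(A) = {$}
FOLLOW(S) = {$}
Therefore, FOLLOW(A) = {$}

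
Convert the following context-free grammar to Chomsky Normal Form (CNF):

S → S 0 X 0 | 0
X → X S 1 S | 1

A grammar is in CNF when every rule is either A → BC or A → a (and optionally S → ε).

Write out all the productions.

T0 → 0; S → 0; T1 → 1; X → 1; S → S X0; X0 → T0 X1; X1 → X T0; X → X X2; X2 → S X3; X3 → T1 S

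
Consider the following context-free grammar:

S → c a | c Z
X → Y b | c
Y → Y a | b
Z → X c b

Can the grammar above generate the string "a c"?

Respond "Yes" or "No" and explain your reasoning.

No - no valid derivation exists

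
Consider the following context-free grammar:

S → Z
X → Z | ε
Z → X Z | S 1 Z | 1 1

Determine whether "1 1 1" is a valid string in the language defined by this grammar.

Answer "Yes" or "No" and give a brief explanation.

No - no valid derivation exists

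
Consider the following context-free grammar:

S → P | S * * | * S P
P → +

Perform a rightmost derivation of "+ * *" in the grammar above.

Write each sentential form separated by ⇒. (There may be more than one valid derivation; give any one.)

S ⇒ S * * ⇒ P * * ⇒ + * *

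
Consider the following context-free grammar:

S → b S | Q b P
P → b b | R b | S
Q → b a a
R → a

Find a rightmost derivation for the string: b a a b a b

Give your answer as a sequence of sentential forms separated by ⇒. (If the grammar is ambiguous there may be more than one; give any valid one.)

S ⇒ Q b P ⇒ Q b R b ⇒ Q b a b ⇒ b a a b a b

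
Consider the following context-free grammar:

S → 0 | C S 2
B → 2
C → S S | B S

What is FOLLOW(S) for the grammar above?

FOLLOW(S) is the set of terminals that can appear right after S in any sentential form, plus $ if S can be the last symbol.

We compute FOLLOW(S) using the standard algorithm.
FOLLOW(S) starts with {$}.
FIRST(B) = {2}
FIRST(C) = {0, 2}
FIRST(S) = {0, 2}
FOLLOW(B) = {0, 2}
FOLLOW(C) = {0, 2}
FOLLOW(S) = {$, 0, 2}
Therefore, FOLLOW(S) = {$, 0, 2}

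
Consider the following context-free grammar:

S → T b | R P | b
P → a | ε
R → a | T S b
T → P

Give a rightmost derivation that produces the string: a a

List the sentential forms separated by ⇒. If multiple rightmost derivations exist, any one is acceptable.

S ⇒ R P ⇒ R a ⇒ a a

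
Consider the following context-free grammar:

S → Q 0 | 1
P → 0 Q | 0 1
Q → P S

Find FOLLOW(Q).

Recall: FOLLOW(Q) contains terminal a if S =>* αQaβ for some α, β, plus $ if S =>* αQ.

We compute FOLLOW(Q) using the standard algorithm.
FOLLOW(S) starts with {$}.
FIRST(P) = {0}
FIRST(Q) = {0}
FIRST(S) = {0, 1}
FOLLOW(P) = {0, 1}
FOLLOW(Q) = {0, 1}
FOLLOW(S) = {$, 0, 1}
Therefore, FOLLOW(Q) = {0, 1}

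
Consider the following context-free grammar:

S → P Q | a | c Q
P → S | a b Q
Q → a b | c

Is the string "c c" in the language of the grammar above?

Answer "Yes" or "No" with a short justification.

Yes - a valid derivation exists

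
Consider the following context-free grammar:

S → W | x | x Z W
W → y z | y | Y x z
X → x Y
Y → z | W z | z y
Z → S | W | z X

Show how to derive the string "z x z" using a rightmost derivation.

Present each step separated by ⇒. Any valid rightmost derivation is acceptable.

S ⇒ W ⇒ Y x z ⇒ z x z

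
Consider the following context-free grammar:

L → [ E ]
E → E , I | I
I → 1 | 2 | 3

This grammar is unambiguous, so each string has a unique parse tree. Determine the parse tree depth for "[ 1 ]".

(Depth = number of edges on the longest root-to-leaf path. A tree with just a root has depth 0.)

3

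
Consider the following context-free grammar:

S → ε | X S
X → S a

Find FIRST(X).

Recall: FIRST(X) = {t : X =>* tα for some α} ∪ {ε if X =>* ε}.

We compute FIRST(X) using the standard algorithm.
FIRST(S) = {a, ε}
FIRST(X) = {a}
Therefore, FIRST(X) = {a}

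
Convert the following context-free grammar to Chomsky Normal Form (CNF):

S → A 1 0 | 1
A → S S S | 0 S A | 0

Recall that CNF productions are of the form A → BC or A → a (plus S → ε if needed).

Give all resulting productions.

T1 → 1; T0 → 0; S → 1; A → 0; S → A X0; X0 → T1 T0; A → S X1; X1 → S S; A → T0 X2; X2 → S A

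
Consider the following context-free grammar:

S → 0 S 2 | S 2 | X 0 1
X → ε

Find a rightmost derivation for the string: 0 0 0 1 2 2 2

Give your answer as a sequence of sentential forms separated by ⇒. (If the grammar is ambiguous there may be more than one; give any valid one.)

S ⇒ 0 S 2 ⇒ 0 0 S 2 2 ⇒ 0 0 S 2 2 2 ⇒ 0 0 X 0 1 2 2 2 ⇒ 0 0 0 1 2 2 2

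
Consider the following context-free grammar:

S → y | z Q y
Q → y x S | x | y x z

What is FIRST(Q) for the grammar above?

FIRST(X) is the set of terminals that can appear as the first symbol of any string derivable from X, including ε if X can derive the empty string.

We compute FIRST(Q) using the standard algorithm.
FIRST(Q) = {x, y}
FIRST(S) = {y, z}
Therefore, FIRST(Q) = {x, y}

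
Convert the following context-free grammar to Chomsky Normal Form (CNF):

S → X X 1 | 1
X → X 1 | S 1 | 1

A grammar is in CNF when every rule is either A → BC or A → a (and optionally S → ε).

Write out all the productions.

T1 → 1; S → 1; X → 1; S → X X0; X0 → X T1; X → X T1; X → S T1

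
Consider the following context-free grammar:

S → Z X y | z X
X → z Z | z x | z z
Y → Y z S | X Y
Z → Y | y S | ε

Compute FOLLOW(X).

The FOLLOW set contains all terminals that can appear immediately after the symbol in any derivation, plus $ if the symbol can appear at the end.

We compute FOLLOW(X) using the standard algorithm.
FOLLOW(S) starts with {$}.
FIRST(S) = {y, z}
FIRST(X) = {z}
FIRST(Y) = {z}
FIRST(Z) = {y, z, ε}
FOLLOW(S) = {$, y, z}
FOLLOW(X) = {$, y, z}
FOLLOW(Y) = {$, y, z}
FOLLOW(Z) = {$, y, z}
Therefore, FOLLOW(X) = {$, y, z}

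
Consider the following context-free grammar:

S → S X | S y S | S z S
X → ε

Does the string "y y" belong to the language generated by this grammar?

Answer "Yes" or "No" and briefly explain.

No - no valid derivation exists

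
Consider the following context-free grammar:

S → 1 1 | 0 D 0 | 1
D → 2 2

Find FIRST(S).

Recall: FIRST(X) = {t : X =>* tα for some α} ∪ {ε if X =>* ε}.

We compute FIRST(S) using the standard algorithm.
FIRST(D) = {2}
FIRST(S) = {0, 1}
Therefore, FIRST(S) = {0, 1}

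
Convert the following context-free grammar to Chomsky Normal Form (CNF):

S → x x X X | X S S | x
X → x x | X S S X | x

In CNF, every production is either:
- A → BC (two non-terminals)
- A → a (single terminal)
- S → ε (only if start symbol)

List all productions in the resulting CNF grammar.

TX → x; S → x; X → x; S → TX X0; X0 → TX X1; X1 → X X; S → X X2; X2 → S S; X → TX TX; X → X X3; X3 → S X4; X4 → S X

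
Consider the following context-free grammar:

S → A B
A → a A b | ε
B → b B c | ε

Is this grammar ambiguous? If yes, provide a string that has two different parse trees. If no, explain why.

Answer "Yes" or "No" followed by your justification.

No - the grammar is unambiguous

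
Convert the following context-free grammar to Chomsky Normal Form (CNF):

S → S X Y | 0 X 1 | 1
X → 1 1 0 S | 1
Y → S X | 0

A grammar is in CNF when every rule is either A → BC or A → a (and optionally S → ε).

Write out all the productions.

T0 → 0; T1 → 1; S → 1; X → 1; Y → 0; S → S X0; X0 → X Y; S → T0 X1; X1 → X T1; X → T1 X2; X2 → T1 X3; X3 → T0 S; Y → S X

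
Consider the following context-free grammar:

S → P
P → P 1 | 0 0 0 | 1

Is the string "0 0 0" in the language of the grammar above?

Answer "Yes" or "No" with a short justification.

Yes - a valid derivation exists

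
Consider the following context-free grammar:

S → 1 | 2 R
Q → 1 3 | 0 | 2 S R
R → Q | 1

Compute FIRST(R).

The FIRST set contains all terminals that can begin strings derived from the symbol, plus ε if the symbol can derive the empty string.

We compute FIRST(R) using the standard algorithm.
FIRST(Q) = {0, 1, 2}
FIRST(R) = {0, 1, 2}
FIRST(S) = {1, 2}
Therefore, FIRST(R) = {0, 1, 2}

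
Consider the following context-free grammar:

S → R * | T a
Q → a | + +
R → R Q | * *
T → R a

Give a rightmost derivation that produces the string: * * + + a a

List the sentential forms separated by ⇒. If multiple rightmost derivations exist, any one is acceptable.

S ⇒ T a ⇒ R a a ⇒ R Q a a ⇒ R + + a a ⇒ * * + + a a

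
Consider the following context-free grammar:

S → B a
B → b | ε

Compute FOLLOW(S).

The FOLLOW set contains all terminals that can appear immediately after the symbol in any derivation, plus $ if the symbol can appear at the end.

We compute FOLLOW(S) using the standard algorithm.
FOLLOW(S) starts with {$}.
FIRST(B) = {b, ε}
FIRST(S) = {a, b}
FOLLOW(B) = {a}
FOLLOW(S) = {$}
Therefore, FOLLOW(S) = {$}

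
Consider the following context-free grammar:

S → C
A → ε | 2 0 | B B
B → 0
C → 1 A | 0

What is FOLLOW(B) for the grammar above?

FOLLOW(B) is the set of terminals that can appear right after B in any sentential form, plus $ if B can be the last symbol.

We compute FOLLOW(B) using the standard algorithm.
FOLLOW(S) starts with {$}.
FIRST(A) = {0, 2, ε}
FIRST(B) = {0}
FIRST(C) = {0, 1}
FIRST(S) = {0, 1}
FOLLOW(A) = {$}
FOLLOW(B) = {$, 0}
FOLLOW(C) = {$}
FOLLOW(S) = {$}
Therefore, FOLLOW(B) = {$, 0}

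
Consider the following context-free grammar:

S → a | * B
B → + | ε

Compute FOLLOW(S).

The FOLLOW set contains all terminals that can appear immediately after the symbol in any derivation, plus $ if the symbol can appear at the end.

We compute FOLLOW(S) using the standard algorithm.
FOLLOW(S) starts with {$}.
FIRST(B) = {+, ε}
FIRST(S) = {*, a}
FOLLOW(B) = {$}
FOLLOW(S) = {$}
Therefore, FOLLOW(S) = {$}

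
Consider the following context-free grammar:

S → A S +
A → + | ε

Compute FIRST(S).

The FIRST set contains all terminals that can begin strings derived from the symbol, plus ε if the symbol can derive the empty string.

We compute FIRST(S) using the standard algorithm.
FIRST(A) = {+, ε}
FIRST(S) = {+}
Therefore, FIRST(S) = {+}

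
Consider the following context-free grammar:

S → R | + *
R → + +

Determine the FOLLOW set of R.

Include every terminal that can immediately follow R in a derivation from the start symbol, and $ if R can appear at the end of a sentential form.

We compute FOLLOW(R) using the standard algorithm.
FOLLOW(S) starts with {$}.
FIRST(R) = {+}
FIRST(S) = {+}
FOLLOW(R) = {$}
FOLLOW(S) = {$}
Therefore, FOLLOW(R) = {$}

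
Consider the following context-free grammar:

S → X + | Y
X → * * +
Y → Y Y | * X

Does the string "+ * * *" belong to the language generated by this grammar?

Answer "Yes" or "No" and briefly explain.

No - no valid derivation exists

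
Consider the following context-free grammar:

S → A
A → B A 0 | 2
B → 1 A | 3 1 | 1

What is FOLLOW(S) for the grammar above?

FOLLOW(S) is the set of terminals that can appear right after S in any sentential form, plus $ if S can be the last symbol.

We compute FOLLOW(S) using the standard algorithm.
FOLLOW(S) starts with {$}.
FIRST(A) = {1, 2, 3}
FIRST(B) = {1, 3}
FIRST(S) = {1, 2, 3}
FOLLOW(A) = {$, 0, 1, 2, 3}
FOLLOW(B) = {1, 2, 3}
FOLLOW(S) = {$}
Therefore, FOLLOW(S) = {$}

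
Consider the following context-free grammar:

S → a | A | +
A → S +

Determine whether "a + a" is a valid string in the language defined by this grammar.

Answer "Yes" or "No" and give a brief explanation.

No - no valid derivation exists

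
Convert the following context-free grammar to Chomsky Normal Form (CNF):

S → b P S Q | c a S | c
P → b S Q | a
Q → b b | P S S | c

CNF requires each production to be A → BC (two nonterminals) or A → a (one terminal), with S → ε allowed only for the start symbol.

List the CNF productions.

TB → b; TC → c; TA → a; S → c; P → a; Q → c; S → TB X0; X0 → P X1; X1 → S Q; S → TC X2; X2 → TA S; P → TB X3; X3 → S Q; Q → TB TB; Q → P X4; X4 → S S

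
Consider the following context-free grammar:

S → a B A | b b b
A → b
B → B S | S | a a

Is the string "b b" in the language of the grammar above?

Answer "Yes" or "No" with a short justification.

No - no valid derivation exists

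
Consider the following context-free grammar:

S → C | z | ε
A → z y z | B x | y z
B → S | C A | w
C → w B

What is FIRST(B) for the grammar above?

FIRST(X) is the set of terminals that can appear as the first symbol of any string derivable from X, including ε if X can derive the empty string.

We compute FIRST(B) using the standard algorithm.
FIRST(A) = {w, x, y, z}
FIRST(B) = {w, z, ε}
FIRST(C) = {w}
FIRST(S) = {w, z, ε}
Therefore, FIRST(B) = {w, z, ε}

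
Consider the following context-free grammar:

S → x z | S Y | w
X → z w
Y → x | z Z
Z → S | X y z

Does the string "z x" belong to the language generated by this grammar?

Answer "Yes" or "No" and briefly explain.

No - no valid derivation exists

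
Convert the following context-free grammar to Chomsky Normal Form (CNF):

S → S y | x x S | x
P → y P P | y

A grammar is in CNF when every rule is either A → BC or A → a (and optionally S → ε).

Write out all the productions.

TY → y; TX → x; S → x; P → y; S → S TY; S → TX X0; X0 → TX S; P → TY X1; X1 → P P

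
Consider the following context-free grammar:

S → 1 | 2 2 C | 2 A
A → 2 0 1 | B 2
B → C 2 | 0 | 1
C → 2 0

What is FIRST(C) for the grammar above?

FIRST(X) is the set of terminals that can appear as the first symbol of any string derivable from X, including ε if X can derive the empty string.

We compute FIRST(C) using the standard algorithm.
FIRST(A) = {0, 1, 2}
FIRST(B) = {0, 1, 2}
FIRST(C) = {2}
FIRST(S) = {1, 2}
Therefore, FIRST(C) = {2}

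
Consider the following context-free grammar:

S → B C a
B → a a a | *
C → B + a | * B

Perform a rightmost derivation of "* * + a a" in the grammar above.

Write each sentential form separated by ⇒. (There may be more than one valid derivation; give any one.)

S ⇒ B C a ⇒ B B + a a ⇒ B * + a a ⇒ * * + a a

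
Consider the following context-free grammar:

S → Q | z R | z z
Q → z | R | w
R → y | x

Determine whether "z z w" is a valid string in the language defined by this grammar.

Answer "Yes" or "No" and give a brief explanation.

No - no valid derivation exists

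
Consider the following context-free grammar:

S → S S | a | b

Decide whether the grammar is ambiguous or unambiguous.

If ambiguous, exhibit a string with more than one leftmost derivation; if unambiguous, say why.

Ambiguous - the string 'a a b a a' has two distinct leftmost derivations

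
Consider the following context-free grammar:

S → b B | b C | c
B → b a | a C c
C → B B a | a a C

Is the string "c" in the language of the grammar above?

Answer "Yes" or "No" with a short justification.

Yes - a valid derivation exists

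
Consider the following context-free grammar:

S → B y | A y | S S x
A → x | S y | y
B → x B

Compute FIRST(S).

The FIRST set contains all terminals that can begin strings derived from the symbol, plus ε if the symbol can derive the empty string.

We compute FIRST(S) using the standard algorithm.
FIRST(A) = {x, y}
FIRST(B) = {x}
FIRST(S) = {x, y}
Therefore, FIRST(S) = {x, y}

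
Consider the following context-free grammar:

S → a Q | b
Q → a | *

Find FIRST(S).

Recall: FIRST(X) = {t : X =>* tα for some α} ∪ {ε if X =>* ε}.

We compute FIRST(S) using the standard algorithm.
FIRST(Q) = {*, a}
FIRST(S) = {a, b}
Therefore, FIRST(S) = {a, b}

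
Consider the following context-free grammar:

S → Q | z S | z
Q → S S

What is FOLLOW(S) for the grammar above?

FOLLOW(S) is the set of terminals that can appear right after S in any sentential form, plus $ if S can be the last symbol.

We compute FOLLOW(S) using the standard algorithm.
FOLLOW(S) starts with {$}.
FIRST(Q) = {z}
FIRST(S) = {z}
FOLLOW(Q) = {$, z}
FOLLOW(S) = {$, z}
Therefore, FOLLOW(S) = {$, z}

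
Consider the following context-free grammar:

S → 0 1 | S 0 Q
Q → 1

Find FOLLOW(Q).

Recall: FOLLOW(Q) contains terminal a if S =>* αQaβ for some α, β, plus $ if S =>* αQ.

We compute FOLLOW(Q) using the standard algorithm.
FOLLOW(S) starts with {$}.
FIRST(Q) = {1}
FIRST(S) = {0}
FOLLOW(Q) = {$, 0}
FOLLOW(S) = {$, 0}
Therefore, FOLLOW(Q) = {$, 0}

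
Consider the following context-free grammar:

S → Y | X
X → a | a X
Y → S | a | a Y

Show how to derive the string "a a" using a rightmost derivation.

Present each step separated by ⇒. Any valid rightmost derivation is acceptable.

S ⇒ Y ⇒ a Y ⇒ a a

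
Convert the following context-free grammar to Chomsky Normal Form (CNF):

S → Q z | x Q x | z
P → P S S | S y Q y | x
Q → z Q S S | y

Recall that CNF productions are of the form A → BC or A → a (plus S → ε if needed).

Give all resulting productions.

TZ → z; TX → x; S → z; TY → y; P → x; Q → y; S → Q TZ; S → TX X0; X0 → Q TX; P → P X1; X1 → S S; P → S X2; X2 → TY X3; X3 → Q TY; Q → TZ X4; X4 → Q X5; X5 → S S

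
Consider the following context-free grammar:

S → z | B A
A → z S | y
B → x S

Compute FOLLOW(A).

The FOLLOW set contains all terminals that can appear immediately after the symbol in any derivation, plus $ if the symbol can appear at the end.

We compute FOLLOW(A) using the standard algorithm.
FOLLOW(S) starts with {$}.
FIRST(A) = {y, z}
FIRST(B) = {x}
FIRST(S) = {x, z}
FOLLOW(A) = {$, y, z}
FOLLOW(B) = {y, z}
FOLLOW(S) = {$, y, z}
Therefore, FOLLOW(A) = {$, y, z}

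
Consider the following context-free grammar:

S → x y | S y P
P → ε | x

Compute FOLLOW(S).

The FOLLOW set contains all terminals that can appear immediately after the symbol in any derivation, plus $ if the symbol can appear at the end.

We compute FOLLOW(S) using the standard algorithm.
FOLLOW(S) starts with {$}.
FIRST(P) = {x, ε}
FIRST(S) = {x}
FOLLOW(P) = {$, y}
FOLLOW(S) = {$, y}
Therefore, FOLLOW(S) = {$, y}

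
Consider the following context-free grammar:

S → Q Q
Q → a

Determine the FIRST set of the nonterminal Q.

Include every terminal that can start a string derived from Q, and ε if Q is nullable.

We compute FIRST(Q) using the standard algorithm.
FIRST(Q) = {a}
FIRST(S) = {a}
Therefore, FIRST(Q) = {a}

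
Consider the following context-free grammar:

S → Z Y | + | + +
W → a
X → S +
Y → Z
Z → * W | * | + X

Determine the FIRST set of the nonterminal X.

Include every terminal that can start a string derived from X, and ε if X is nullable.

We compute FIRST(X) using the standard algorithm.
FIRST(S) = {*, +}
FIRST(W) = {a}
FIRST(X) = {*, +}
FIRST(Y) = {*, +}
FIRST(Z) = {*, +}
Therefore, FIRST(X) = {*, +}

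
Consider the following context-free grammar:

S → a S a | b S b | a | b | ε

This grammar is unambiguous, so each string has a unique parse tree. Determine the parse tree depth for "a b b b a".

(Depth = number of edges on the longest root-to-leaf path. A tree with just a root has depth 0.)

3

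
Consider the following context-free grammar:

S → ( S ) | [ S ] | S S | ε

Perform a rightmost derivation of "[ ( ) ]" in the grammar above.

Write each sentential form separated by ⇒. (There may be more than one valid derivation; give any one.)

S ⇒ [ S ] ⇒ [ ( S ) ] ⇒ [ ( ) ]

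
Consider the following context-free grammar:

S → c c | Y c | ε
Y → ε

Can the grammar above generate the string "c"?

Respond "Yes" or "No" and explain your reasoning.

Yes - a valid derivation exists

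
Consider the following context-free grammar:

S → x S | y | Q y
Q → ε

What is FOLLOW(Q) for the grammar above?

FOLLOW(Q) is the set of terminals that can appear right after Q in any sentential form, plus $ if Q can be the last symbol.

We compute FOLLOW(Q) using the standard algorithm.
FOLLOW(S) starts with {$}.
FIRST(Q) = {ε}
FIRST(S) = {x, y}
FOLLOW(Q) = {y}
FOLLOW(S) = {$}
Therefore, FOLLOW(Q) = {y}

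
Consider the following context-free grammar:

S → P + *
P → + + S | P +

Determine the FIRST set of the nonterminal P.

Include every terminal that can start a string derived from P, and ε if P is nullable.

We compute FIRST(P) using the standard algorithm.
FIRST(P) = {+}
FIRST(S) = {+}
Therefore, FIRST(P) = {+}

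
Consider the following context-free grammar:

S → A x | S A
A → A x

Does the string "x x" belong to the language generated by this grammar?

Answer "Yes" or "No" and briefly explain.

No - no valid derivation exists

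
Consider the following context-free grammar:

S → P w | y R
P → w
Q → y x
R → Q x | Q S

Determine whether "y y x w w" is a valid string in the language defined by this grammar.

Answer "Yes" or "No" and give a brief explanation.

Yes - a valid derivation exists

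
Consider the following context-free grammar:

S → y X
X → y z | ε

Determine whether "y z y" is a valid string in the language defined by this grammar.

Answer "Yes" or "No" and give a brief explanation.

No - no valid derivation exists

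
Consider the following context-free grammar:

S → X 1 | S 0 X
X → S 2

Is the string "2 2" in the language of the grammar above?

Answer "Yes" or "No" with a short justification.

No - no valid derivation exists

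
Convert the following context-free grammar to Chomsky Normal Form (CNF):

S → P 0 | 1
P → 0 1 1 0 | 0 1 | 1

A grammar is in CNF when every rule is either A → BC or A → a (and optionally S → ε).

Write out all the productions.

T0 → 0; S → 1; T1 → 1; P → 1; S → P T0; P → T0 X0; X0 → T1 X1; X1 → T1 T0; P → T0 T1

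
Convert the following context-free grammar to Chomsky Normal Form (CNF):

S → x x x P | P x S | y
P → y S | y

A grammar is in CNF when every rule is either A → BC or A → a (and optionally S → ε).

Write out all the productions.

TX → x; S → y; TY → y; P → y; S → TX X0; X0 → TX X1; X1 → TX P; S → P X2; X2 → TX S; P → TY S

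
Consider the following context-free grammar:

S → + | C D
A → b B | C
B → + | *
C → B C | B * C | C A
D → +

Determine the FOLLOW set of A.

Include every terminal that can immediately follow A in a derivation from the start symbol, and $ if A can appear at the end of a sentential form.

We compute FOLLOW(A) using the standard algorithm.
FOLLOW(S) starts with {$}.
FIRST(A) = {*, +, b}
FIRST(B) = {*, +}
FIRST(C) = {*, +}
FIRST(D) = {+}
FIRST(S) = {*, +}
FOLLOW(A) = {*, +, b}
FOLLOW(B) = {*, +, b}
FOLLOW(C) = {*, +, b}
FOLLOW(D) = {$}
FOLLOW(S) = {$}
Therefore, FOLLOW(A) = {*, +, b}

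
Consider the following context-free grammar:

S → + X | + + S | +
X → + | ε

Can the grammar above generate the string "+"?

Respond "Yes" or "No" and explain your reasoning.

Yes - a valid derivation exists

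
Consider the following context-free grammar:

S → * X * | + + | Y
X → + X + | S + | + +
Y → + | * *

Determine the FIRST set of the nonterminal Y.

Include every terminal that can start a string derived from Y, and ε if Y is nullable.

We compute FIRST(Y) using the standard algorithm.
FIRST(S) = {*, +}
FIRST(X) = {*, +}
FIRST(Y) = {*, +}
Therefore, FIRST(Y) = {*, +}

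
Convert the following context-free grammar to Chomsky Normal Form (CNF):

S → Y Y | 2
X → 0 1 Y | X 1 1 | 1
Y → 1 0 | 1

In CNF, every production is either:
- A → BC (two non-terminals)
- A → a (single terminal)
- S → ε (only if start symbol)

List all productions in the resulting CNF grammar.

S → 2; T0 → 0; T1 → 1; X → 1; Y → 1; S → Y Y; X → T0 X0; X0 → T1 Y; X → X X1; X1 → T1 T1; Y → T1 T0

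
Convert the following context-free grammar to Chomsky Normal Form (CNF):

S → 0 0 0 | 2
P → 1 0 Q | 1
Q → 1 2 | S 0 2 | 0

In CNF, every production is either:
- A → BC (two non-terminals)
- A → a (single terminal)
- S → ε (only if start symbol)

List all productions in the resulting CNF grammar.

T0 → 0; S → 2; T1 → 1; P → 1; T2 → 2; Q → 0; S → T0 X0; X0 → T0 T0; P → T1 X1; X1 → T0 Q; Q → T1 T2; Q → S X2; X2 → T0 T2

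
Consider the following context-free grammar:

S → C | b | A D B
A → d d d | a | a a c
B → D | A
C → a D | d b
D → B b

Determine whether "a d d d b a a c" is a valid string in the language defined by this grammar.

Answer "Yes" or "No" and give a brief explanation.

Yes - a valid derivation exists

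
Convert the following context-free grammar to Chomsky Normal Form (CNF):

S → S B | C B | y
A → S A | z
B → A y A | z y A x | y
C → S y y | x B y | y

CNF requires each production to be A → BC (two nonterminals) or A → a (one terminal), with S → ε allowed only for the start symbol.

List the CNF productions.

S → y; A → z; TY → y; TZ → z; TX → x; B → y; C → y; S → S B; S → C B; A → S A; B → A X0; X0 → TY A; B → TZ X1; X1 → TY X2; X2 → A TX; C → S X3; X3 → TY TY; C → TX X4; X4 → B TY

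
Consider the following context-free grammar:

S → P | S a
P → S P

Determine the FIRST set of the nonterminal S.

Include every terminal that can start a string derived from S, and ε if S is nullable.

We compute FIRST(S) using the standard algorithm.
FIRST(P) = {}
FIRST(S) = {}
Therefore, FIRST(S) = {}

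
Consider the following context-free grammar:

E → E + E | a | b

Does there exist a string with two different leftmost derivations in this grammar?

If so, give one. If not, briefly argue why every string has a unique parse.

Yes - the string 'b + b + b + b + a' has two distinct leftmost derivations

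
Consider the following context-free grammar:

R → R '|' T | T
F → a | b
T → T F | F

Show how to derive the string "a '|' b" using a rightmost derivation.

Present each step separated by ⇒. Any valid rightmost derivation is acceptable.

R ⇒ R '|' T ⇒ R '|' F ⇒ R '|' b ⇒ T '|' b ⇒ F '|' b ⇒ a '|' b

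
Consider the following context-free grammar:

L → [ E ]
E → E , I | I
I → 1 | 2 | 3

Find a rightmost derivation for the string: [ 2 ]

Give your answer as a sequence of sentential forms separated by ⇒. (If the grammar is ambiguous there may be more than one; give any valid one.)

L ⇒ [ E ] ⇒ [ I ] ⇒ [ 2 ]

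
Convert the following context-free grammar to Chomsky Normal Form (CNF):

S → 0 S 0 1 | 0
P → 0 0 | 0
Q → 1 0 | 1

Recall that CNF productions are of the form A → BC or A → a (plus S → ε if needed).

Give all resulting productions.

T0 → 0; T1 → 1; S → 0; P → 0; Q → 1; S → T0 X0; X0 → S X1; X1 → T0 T1; P → T0 T0; Q → T1 T0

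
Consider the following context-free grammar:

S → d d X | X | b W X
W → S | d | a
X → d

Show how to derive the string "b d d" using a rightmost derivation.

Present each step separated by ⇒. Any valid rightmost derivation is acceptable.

S ⇒ b W X ⇒ b W d ⇒ b d d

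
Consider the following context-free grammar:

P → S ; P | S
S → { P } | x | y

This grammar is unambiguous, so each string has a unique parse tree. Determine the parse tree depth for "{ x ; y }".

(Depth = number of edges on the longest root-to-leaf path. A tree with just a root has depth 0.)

5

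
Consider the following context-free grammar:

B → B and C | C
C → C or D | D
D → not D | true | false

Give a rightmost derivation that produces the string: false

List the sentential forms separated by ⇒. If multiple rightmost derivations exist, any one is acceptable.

B ⇒ C ⇒ D ⇒ false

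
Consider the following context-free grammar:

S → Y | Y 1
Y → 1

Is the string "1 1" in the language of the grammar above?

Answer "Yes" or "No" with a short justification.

Yes - a valid derivation exists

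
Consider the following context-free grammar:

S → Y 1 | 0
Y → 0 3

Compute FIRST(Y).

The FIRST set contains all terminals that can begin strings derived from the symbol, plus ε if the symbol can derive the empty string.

We compute FIRST(Y) using the standard algorithm.
FIRST(S) = {0}
FIRST(Y) = {0}
Therefore, FIRST(Y) = {0}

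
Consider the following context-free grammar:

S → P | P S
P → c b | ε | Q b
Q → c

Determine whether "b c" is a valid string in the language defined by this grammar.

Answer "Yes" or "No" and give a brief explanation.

No - no valid derivation exists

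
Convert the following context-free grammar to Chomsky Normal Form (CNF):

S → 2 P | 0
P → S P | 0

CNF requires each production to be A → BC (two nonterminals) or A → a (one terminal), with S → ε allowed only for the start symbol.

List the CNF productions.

T2 → 2; S → 0; P → 0; S → T2 P; P → S P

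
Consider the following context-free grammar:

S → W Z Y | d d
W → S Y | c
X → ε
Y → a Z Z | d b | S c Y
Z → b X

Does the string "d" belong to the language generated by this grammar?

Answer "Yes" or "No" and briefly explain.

No - no valid derivation exists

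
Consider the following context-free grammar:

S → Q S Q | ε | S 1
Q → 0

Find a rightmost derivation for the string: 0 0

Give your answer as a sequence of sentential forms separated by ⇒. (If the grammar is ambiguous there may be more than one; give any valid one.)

S ⇒ Q S Q ⇒ Q S 0 ⇒ Q 0 ⇒ 0 0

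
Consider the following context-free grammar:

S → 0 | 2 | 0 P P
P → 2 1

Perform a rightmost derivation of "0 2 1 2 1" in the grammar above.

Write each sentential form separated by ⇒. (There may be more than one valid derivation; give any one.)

S ⇒ 0 P P ⇒ 0 P 2 1 ⇒ 0 2 1 2 1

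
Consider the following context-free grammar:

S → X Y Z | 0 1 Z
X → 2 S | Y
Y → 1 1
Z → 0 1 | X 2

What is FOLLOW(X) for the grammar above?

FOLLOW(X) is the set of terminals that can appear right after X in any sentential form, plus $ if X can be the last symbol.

We compute FOLLOW(X) using the standard algorithm.
FOLLOW(S) starts with {$}.
FIRST(S) = {0, 1, 2}
FIRST(X) = {1, 2}
FIRST(Y) = {1}
FIRST(Z) = {0, 1, 2}
FOLLOW(S) = {$, 1, 2}
FOLLOW(X) = {1, 2}
FOLLOW(Y) = {0, 1, 2}
FOLLOW(Z) = {$, 1, 2}
Therefore, FOLLOW(X) = {1, 2}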